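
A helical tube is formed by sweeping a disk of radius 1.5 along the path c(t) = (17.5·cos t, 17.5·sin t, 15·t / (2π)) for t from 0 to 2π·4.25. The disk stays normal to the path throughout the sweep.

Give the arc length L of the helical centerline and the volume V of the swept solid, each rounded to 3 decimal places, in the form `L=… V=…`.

L=471.640 V=3333.828

2πR = 2π·17.5 = 109.955743
per-turn = √(109.955743² + 15²) = √(12090.2654 + 225) = √12315.2654 = 110.974165
L = 4.25 × 110.974165 = 471.640203
V = π·1.5² × L = 7.068583 × 471.640203 = 3333.828143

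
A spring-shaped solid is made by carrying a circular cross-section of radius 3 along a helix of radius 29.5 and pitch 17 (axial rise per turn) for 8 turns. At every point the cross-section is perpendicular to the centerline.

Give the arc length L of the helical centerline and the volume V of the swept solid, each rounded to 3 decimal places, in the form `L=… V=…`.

L=1489.055 V=42102.049

2πR = 2π·29.5 = 185.353967
per-turn = √(185.353967² + 17²) = √(34356.0929 + 289) = √34645.0929 = 186.131923
L = 8 × 186.131923 = 1489.055387
V = π·3² × L = 28.274334 × 1489.055387 = 42102.049194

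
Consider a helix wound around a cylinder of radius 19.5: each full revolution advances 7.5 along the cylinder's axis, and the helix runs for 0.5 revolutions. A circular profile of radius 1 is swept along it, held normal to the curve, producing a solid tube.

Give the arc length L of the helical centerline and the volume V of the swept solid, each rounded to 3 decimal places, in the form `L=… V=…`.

2πR = 2π·19.5 = 122.522113
per-turn = √(122.522113² + 7.5²) = √(15011.6683 + 56.25) = √15067.9183 = 122.751449
L = 0.5 × 122.751449 = 61.375725
V = π·1² × L = 3.141593 × 61.375725 = 192.817526

L=61.376 V=192.818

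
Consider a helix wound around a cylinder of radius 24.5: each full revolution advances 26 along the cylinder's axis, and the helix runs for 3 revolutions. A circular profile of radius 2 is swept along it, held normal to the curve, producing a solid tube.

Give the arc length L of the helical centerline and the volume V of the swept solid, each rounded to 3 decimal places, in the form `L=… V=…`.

2πR = 2π·24.5 = 153.938040
per-turn = √(153.938040² + 26²) = √(23696.9202 + 676) = √24372.9202 = 156.118289
L = 3 × 156.118289 = 468.354867
V = π·2² × L = 12.566371 × 468.354867 = 5885.520839

L=468.355 V=5885.521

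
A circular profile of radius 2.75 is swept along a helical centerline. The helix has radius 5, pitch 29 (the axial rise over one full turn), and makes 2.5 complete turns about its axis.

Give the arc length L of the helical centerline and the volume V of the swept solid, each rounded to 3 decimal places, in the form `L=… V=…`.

L=106.887 V=2539.444

2πR = 2π·5 = 31.415927
per-turn = √(31.415927² + 29²) = √(986.9604 + 841) = √1827.9604 = 42.754654
L = 2.5 × 42.754654 = 106.886635
V = π·2.75² × L = 23.758294 × 106.886635 = 2539.444147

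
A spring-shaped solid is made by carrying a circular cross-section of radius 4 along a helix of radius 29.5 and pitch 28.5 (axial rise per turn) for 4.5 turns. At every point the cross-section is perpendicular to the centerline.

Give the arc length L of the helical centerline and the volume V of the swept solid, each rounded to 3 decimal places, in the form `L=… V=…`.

2πR = 2π·29.5 = 185.353967
per-turn = √(185.353967² + 28.5²) = √(34356.0929 + 812.25) = √35168.3429 = 187.532245
L = 4.5 × 187.532245 = 843.895103
V = π·4² × L = 50.265482 × 843.895103 = 42418.794474

L=843.895 V=42418.794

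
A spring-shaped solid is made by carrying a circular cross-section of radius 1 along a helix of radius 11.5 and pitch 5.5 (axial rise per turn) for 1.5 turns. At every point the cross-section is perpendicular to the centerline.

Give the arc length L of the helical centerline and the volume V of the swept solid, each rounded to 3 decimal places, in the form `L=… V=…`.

L=108.698 V=341.486

2πR = 2π·11.5 = 72.256631
per-turn = √(72.256631² + 5.5²) = √(5221.0207 + 30.25) = √5251.2707 = 72.465652
L = 1.5 × 72.465652 = 108.698478
V = π·1² × L = 3.141593 × 108.698478 = 341.486340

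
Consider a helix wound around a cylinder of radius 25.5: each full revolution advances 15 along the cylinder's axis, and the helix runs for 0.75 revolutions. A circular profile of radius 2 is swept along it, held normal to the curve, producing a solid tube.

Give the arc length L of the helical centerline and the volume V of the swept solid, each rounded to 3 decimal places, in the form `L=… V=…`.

2πR = 2π·25.5 = 160.221225
per-turn = √(160.221225² + 15²) = √(25670.8410 + 225) = √25895.8410 = 160.921848
L = 0.75 × 160.921848 = 120.691386
V = π·2² × L = 12.566371 × 120.691386 = 1516.652683

L=120.691 V=1516.653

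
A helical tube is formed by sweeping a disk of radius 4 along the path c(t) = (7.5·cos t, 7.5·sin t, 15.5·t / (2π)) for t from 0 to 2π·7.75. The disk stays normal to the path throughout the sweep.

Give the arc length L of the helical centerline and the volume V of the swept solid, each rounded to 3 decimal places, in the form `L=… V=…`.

2πR = 2π·7.5 = 47.123890
per-turn = √(47.123890² + 15.5²) = √(2220.6610 + 240.25) = √2460.9110 = 49.607570
L = 7.75 × 49.607570 = 384.458667
V = π·4² × L = 50.265482 × 384.458667 = 19325.000363

L=384.459 V=19325.000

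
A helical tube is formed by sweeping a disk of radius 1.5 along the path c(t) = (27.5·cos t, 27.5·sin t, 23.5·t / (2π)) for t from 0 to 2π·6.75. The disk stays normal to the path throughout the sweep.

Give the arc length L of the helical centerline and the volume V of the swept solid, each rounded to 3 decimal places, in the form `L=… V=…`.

L=1177.054 V=8320.103

2πR = 2π·27.5 = 172.787596
per-turn = √(172.787596² + 23.5²) = √(29855.5533 + 552.25) = √30407.8033 = 174.378334
L = 6.75 × 174.378334 = 1177.053753
V = π·1.5² × L = 7.068583 × 1177.053753 = 8320.102705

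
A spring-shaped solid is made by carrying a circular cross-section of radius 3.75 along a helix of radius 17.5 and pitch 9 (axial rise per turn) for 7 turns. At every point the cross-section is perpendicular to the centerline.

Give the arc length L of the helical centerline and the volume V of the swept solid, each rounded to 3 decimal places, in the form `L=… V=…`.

2πR = 2π·17.5 = 109.955743
per-turn = √(109.955743² + 9²) = √(12090.2654 + 81) = √12171.2654 = 110.323458
L = 7 × 110.323458 = 772.264206
V = π·3.75² × L = 44.178647 × 772.264206 = 34117.587518

L=772.264 V=34117.588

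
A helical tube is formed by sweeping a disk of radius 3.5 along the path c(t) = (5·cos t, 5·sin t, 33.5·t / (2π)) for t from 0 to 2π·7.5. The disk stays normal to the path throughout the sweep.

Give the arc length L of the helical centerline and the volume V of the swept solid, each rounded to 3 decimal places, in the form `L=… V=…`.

L=344.446 V=13255.838

2πR = 2π·5 = 31.415927
per-turn = √(31.415927² + 33.5²) = √(986.9604 + 1122.25) = √2109.2104 = 45.926141
L = 7.5 × 45.926141 = 344.446059
V = π·3.5² × L = 38.484510 × 344.446059 = 13255.837787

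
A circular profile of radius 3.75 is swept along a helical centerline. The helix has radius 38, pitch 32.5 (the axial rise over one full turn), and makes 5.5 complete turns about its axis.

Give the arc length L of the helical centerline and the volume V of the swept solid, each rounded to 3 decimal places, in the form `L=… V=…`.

L=1325.296 V=58549.764

2πR = 2π·38 = 238.761042
per-turn = √(238.761042² + 32.5²) = √(57006.8350 + 1056.25) = √58063.0850 = 240.962829
L = 5.5 × 240.962829 = 1325.295560
V = π·3.75² × L = 44.178647 × 1325.295560 = 58549.764315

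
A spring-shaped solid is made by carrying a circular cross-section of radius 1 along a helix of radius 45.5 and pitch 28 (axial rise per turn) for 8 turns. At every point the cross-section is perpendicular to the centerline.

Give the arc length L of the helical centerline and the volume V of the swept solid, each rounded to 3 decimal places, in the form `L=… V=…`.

2πR = 2π·45.5 = 285.884931
per-turn = √(285.884931² + 28²) = √(81730.1940 + 784) = √82514.1940 = 287.252840
L = 8 × 287.252840 = 2298.022719
V = π·1² × L = 3.141593 × 2298.022719 = 7219.451293

L=2298.023 V=7219.451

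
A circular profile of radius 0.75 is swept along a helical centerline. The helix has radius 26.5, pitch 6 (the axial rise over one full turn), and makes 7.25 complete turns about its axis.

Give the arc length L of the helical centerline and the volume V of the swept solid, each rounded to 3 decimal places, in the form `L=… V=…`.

2πR = 2π·26.5 = 166.504411
per-turn = √(166.504411² + 6²) = √(27723.7188 + 36) = √27759.7188 = 166.612481
L = 7.25 × 166.612481 = 1207.940486
V = π·0.75² × L = 1.767146 × 1207.940486 = 2134.607038

L=1207.940 V=2134.607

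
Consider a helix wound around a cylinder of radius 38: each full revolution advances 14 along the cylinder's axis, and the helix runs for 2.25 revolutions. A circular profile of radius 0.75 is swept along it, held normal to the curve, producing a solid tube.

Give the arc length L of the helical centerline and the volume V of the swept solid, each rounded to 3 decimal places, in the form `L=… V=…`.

L=538.135 V=950.963

2πR = 2π·38 = 238.761042
per-turn = √(238.761042² + 14²) = √(57006.8350 + 196) = √57202.8350 = 239.171142
L = 2.25 × 239.171142 = 538.135069
V = π·0.75² × L = 1.767146 × 538.135069 = 950.963163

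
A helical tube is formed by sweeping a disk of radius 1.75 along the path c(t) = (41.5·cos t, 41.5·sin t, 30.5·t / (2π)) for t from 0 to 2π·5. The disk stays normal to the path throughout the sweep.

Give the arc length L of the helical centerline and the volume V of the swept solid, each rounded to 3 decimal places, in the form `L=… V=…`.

L=1312.650 V=12629.169

2πR = 2π·41.5 = 260.752190
per-turn = √(260.752190² + 30.5²) = √(67991.7047 + 930.25) = √68921.9547 = 262.529912
L = 5 × 262.529912 = 1312.649560
V = π·1.75² × L = 9.621128 × 1312.649560 = 12629.168784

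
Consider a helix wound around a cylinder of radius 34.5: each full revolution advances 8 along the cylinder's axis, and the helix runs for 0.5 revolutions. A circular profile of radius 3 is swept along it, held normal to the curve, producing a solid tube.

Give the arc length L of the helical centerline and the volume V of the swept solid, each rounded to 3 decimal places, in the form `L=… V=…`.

L=108.459 V=3066.598

2πR = 2π·34.5 = 216.769893
per-turn = √(216.769893² + 8²) = √(46989.1866 + 64) = √47053.1866 = 216.917465
L = 0.5 × 216.917465 = 108.458732
V = π·3² × L = 28.274334 × 108.458732 = 3066.598413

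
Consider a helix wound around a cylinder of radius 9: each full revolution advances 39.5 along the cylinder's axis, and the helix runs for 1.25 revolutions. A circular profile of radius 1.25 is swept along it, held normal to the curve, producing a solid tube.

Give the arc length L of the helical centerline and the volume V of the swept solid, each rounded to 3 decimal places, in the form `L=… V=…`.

L=86.223 V=423.245

2πR = 2π·9 = 56.548668
per-turn = √(56.548668² + 39.5²) = √(3197.7518 + 1560.25) = √4758.0018 = 68.978271
L = 1.25 × 68.978271 = 86.222838
V = π·1.25² × L = 4.908739 × 86.222838 = 423.245368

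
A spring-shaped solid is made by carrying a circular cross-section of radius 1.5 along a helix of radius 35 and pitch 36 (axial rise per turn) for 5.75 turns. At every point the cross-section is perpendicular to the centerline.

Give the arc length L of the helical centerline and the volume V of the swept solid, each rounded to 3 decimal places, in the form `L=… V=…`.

L=1281.322 V=9057.133

2πR = 2π·35 = 219.911486
per-turn = √(219.911486² + 36²) = √(48361.0616 + 1296) = √49657.0616 = 222.838645
L = 5.75 × 222.838645 = 1281.322207
V = π·1.5² × L = 7.068583 × 1281.322207 = 9057.132972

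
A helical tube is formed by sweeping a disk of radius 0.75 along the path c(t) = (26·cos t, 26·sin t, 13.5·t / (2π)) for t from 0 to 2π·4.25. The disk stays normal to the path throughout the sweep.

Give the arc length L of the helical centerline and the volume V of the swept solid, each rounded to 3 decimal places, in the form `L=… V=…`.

2πR = 2π·26 = 163.362818
per-turn = √(163.362818² + 13.5²) = √(26687.4103 + 182.25) = √26869.6603 = 163.919676
L = 4.25 × 163.919676 = 696.658625
V = π·0.75² × L = 1.767146 × 696.658625 = 1231.097410

L=696.659 V=1231.097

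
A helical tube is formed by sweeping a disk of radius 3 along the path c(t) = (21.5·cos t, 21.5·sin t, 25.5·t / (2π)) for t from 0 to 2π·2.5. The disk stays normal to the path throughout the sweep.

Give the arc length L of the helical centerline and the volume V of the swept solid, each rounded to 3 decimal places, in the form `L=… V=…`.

L=343.685 V=9717.477

2πR = 2π·21.5 = 135.088484
per-turn = √(135.088484² + 25.5²) = √(18248.8985 + 650.25) = √18899.1485 = 137.474174
L = 2.5 × 137.474174 = 343.685435
V = π·3² × L = 28.274334 × 343.685435 = 9717.476745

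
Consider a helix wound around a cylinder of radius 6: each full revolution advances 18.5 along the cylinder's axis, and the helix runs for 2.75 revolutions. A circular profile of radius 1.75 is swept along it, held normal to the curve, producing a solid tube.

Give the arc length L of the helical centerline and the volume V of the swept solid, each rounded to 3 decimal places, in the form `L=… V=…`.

L=115.483 V=1111.074

2πR = 2π·6 = 37.699112
per-turn = √(37.699112² + 18.5²) = √(1421.2230 + 342.25) = √1763.4730 = 41.993726
L = 2.75 × 41.993726 = 115.482747
V = π·1.75² × L = 9.621128 × 115.482747 = 1111.074232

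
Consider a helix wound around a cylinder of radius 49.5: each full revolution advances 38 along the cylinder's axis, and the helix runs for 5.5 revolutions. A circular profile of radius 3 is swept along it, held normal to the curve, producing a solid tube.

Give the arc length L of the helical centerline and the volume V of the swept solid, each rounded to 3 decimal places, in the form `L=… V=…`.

L=1723.318 V=48725.659

2πR = 2π·49.5 = 311.017673
per-turn = √(311.017673² + 38²) = √(96731.9927 + 1444) = √98175.9927 = 313.330485
L = 5.5 × 313.330485 = 1723.317667
V = π·3² × L = 28.274334 × 1723.317667 = 48725.659093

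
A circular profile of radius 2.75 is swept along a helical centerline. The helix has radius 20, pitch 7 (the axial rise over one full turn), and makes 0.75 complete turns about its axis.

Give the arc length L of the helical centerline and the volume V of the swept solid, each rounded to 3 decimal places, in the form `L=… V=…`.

L=94.394 V=2242.638

2πR = 2π·20 = 125.663706
per-turn = √(125.663706² + 7²) = √(15791.3670 + 49) = √15840.3670 = 125.858520
L = 0.75 × 125.858520 = 94.393890
V = π·2.75² × L = 23.758294 × 94.393890 = 2242.637831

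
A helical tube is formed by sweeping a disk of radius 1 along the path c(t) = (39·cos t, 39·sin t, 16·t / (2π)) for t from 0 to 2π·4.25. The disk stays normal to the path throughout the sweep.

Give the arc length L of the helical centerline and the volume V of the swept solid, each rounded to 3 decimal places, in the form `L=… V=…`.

2πR = 2π·39 = 245.044227
per-turn = √(245.044227² + 16²) = √(60046.6732 + 256) = √60302.6732 = 245.566026
L = 4.25 × 245.566026 = 1043.655611
V = π·1² × L = 3.141593 × 1043.655611 = 3278.740800

L=1043.656 V=3278.741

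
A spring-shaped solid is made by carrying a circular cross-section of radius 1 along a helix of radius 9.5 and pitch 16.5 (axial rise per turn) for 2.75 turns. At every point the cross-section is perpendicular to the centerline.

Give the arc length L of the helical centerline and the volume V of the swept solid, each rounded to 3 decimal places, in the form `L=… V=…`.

L=170.304 V=535.026

2πR = 2π·9.5 = 59.690260
per-turn = √(59.690260² + 16.5²) = √(3562.9272 + 272.25) = √3835.1772 = 61.928807
L = 2.75 × 61.928807 = 170.304220
V = π·1² × L = 3.141593 × 170.304220 = 535.026488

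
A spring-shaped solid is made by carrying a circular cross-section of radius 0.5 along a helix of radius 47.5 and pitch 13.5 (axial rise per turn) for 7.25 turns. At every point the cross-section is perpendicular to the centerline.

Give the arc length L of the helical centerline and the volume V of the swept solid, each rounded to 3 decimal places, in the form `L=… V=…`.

2πR = 2π·47.5 = 298.451302
per-turn = √(298.451302² + 13.5²) = √(89073.1797 + 182.25) = √89255.4297 = 298.756472
L = 7.25 × 298.756472 = 2165.984424
V = π·0.5² × L = 0.785398 × 2165.984424 = 1701.160188

L=2165.984 V=1701.160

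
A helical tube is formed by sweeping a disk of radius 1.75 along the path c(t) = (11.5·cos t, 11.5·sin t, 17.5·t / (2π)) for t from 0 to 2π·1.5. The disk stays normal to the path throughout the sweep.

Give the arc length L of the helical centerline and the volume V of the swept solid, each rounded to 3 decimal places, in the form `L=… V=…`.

L=111.518 V=1072.933

2πR = 2π·11.5 = 72.256631
per-turn = √(72.256631² + 17.5²) = √(5221.0207 + 306.25) = √5527.2707 = 74.345617
L = 1.5 × 74.345617 = 111.518425
V = π·1.75² × L = 9.621128 × 111.518425 = 1072.932987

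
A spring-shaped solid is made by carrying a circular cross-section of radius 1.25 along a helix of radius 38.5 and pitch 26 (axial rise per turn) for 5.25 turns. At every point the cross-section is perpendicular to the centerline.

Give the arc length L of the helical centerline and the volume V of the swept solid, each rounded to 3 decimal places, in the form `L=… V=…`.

2πR = 2π·38.5 = 241.902634
per-turn = √(241.902634² + 26²) = √(58516.8845 + 676) = √59192.8845 = 243.295878
L = 5.25 × 243.295878 = 1277.303362
V = π·1.25² × L = 4.908739 × 1277.303362 = 6269.948217

L=1277.303 V=6269.948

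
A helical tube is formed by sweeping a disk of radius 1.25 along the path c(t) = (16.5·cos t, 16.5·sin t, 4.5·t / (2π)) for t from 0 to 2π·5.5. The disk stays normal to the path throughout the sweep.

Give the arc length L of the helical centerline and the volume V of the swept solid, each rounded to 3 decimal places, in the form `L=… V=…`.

L=570.736 V=2801.594

2πR = 2π·16.5 = 103.672558
per-turn = √(103.672558² + 4.5²) = √(10747.9992 + 20.25) = √10768.2492 = 103.770175
L = 5.5 × 103.770175 = 570.735962
V = π·1.25² × L = 4.908739 × 570.735962 = 2801.593601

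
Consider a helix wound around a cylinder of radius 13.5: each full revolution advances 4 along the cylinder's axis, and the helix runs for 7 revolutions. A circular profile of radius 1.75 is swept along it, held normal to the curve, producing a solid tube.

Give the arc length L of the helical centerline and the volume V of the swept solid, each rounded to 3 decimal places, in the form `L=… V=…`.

L=594.421 V=5718.999

2πR = 2π·13.5 = 84.823002
per-turn = √(84.823002² + 4²) = √(7194.9416 + 16) = √7210.9416 = 84.917263
L = 7 × 84.917263 = 594.420843
V = π·1.75² × L = 9.621128 × 594.420843 = 5718.998722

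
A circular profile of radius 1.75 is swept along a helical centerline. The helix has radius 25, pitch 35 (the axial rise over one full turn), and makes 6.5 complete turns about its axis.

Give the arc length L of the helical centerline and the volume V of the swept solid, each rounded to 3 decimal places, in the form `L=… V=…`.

2πR = 2π·25 = 157.079633
per-turn = √(157.079633² + 35²) = √(24674.0110 + 1225) = √25899.0110 = 160.931697
L = 6.5 × 160.931697 = 1046.056029
V = π·1.75² × L = 9.621128 × 1046.056029 = 10064.238425

L=1046.056 V=10064.238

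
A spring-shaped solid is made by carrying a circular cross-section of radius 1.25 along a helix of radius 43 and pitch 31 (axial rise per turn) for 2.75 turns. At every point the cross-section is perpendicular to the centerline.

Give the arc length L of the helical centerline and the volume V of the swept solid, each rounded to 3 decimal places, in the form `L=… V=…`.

L=747.861 V=3671.056

2πR = 2π·43 = 270.176968
per-turn = √(270.176968² + 31²) = √(72995.5942 + 961) = √73956.5942 = 271.949617
L = 2.75 × 271.949617 = 747.861447
V = π·1.25² × L = 4.908739 × 747.861447 = 3671.056291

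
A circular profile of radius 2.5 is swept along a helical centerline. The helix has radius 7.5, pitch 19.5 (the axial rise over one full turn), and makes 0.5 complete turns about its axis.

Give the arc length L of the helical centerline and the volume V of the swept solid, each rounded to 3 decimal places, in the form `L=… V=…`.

2πR = 2π·7.5 = 47.123890
per-turn = √(47.123890² + 19.5²) = √(2220.6610 + 380.25) = √2600.9110 = 50.999127
L = 0.5 × 50.999127 = 25.499564
V = π·2.5² × L = 19.634954 × 25.499564 = 500.682762

L=25.500 V=500.683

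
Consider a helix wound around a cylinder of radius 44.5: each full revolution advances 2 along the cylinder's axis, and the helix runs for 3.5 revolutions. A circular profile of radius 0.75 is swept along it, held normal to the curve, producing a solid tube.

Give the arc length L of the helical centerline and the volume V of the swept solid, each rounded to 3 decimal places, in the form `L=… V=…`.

L=978.631 V=1729.384

2πR = 2π·44.5 = 279.601746
per-turn = √(279.601746² + 2²) = √(78177.1365 + 4) = √78181.1365 = 279.608899
L = 3.5 × 279.608899 = 978.631147
V = π·0.75² × L = 1.767146 × 978.631147 = 1729.383987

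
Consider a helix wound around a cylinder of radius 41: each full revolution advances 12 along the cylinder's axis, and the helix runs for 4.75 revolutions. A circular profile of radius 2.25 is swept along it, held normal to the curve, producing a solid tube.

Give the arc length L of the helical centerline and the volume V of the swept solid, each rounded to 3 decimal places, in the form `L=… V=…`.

L=1224.977 V=19482.421

2πR = 2π·41 = 257.610598
per-turn = √(257.610598² + 12²) = √(66363.2200 + 144) = √66507.2200 = 257.889938
L = 4.75 × 257.889938 = 1224.977204
V = π·2.25² × L = 15.904313 × 1224.977204 = 19482.420641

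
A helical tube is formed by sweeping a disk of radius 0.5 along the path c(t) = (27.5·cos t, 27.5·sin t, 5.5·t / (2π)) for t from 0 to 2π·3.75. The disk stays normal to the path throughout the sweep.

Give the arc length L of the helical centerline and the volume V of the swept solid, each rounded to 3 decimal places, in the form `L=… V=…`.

L=648.282 V=509.159

2πR = 2π·27.5 = 172.787596
per-turn = √(172.787596² + 5.5²) = √(29855.5533 + 30.25) = √29885.8033 = 172.875109
L = 3.75 × 172.875109 = 648.281659
V = π·0.5² × L = 0.785398 × 648.281659 = 509.159224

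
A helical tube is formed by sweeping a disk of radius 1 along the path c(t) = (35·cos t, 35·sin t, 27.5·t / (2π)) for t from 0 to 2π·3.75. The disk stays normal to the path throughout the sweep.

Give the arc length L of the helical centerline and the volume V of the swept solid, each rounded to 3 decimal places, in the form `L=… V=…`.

L=831.091 V=2610.949

2πR = 2π·35 = 219.911486
per-turn = √(219.911486² + 27.5²) = √(48361.0616 + 756.25) = √49117.3116 = 221.624258
L = 3.75 × 221.624258 = 831.090966
V = π·1² × L = 3.141593 × 831.090966 = 2610.949273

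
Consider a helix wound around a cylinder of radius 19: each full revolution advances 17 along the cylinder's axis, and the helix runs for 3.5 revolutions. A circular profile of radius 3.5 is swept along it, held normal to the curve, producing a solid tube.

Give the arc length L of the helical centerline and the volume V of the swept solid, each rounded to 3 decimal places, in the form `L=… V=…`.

2πR = 2π·19 = 119.380521
per-turn = √(119.380521² + 17²) = √(14251.7088 + 289) = √14540.7088 = 120.584861
L = 3.5 × 120.584861 = 422.047014
V = π·3.5² × L = 38.484510 × 422.047014 = 16242.272544

L=422.047 V=16242.273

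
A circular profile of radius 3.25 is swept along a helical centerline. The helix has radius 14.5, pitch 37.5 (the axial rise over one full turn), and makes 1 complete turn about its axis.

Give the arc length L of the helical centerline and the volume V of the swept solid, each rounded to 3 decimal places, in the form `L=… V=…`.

2πR = 2π·14.5 = 91.106187
per-turn = √(91.106187² + 37.5²) = √(8300.3373 + 1406.25) = √9706.5873 = 98.522014
L = 1 × 98.522014 = 98.522014
V = π·3.25² × L = 33.183072 × 98.522014 = 3269.263134

L=98.522 V=3269.263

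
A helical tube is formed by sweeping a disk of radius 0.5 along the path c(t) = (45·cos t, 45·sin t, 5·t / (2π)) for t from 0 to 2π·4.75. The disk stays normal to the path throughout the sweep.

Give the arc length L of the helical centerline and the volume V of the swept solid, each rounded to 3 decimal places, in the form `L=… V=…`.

2πR = 2π·45 = 282.743339
per-turn = √(282.743339² + 5²) = √(79943.7956 + 25) = √79968.7956 = 282.787545
L = 4.75 × 282.787545 = 1343.240839
V = π·0.5² × L = 0.785398 × 1343.240839 = 1054.978888

L=1343.241 V=1054.979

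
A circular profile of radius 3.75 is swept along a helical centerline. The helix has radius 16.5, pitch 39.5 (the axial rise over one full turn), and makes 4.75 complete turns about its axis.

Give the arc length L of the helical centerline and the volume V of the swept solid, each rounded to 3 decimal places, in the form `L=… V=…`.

2πR = 2π·16.5 = 103.672558
per-turn = √(103.672558² + 39.5²) = √(10747.9992 + 1560.25) = √12308.2492 = 110.942549
L = 4.75 × 110.942549 = 526.977108
V = π·3.75² × L = 44.178647 × 526.977108 = 23281.135471

L=526.977 V=23281.135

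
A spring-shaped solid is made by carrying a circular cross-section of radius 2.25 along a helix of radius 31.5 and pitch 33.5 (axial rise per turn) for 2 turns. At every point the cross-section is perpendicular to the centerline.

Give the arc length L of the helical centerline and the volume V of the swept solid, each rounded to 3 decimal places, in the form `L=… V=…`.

L=401.471 V=6385.118

2πR = 2π·31.5 = 197.920337
per-turn = √(197.920337² + 33.5²) = √(39172.4599 + 1122.25) = √40294.7099 = 200.735423
L = 2 × 200.735423 = 401.470845
V = π·2.25² × L = 15.904313 × 401.470845 = 6385.117904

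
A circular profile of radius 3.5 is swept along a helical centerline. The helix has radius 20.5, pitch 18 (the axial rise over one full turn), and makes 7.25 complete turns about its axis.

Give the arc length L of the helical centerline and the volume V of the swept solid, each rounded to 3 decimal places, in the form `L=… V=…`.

L=942.913 V=36287.535

2πR = 2π·20.5 = 128.805299
per-turn = √(128.805299² + 18²) = √(16590.8050 + 324) = √16914.8050 = 130.056930
L = 7.25 × 130.056930 = 942.912741
V = π·3.5² × L = 38.484510 × 942.912741 = 36287.534828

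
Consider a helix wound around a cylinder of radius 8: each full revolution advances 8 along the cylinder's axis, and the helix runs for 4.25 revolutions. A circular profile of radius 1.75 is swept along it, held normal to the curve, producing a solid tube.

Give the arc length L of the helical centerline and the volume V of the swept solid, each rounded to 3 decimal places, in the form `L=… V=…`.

L=216.317 V=2081.214

2πR = 2π·8 = 50.265482
per-turn = √(50.265482² + 8²) = √(2526.6187 + 64) = √2590.6187 = 50.898121
L = 4.25 × 50.898121 = 216.317014
V = π·1.75² × L = 9.621128 × 216.317014 = 2081.213577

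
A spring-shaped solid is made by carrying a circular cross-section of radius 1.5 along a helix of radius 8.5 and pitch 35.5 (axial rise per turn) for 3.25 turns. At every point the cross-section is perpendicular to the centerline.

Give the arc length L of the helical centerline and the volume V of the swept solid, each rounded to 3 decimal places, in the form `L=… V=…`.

L=208.420 V=1473.235

2πR = 2π·8.5 = 53.407075
per-turn = √(53.407075² + 35.5²) = √(2852.3157 + 1260.25) = √4112.5657 = 64.129289
L = 3.25 × 64.129289 = 208.420188
V = π·1.5² × L = 7.068583 × 208.420188 = 1473.235498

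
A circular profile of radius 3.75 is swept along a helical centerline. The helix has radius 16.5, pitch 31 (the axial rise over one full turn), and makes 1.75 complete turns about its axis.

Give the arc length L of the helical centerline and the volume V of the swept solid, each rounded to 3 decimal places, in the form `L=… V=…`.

2πR = 2π·16.5 = 103.672558
per-turn = √(103.672558² + 31²) = √(10747.9992 + 961) = √11708.9992 = 108.208129
L = 1.75 × 108.208129 = 189.364226
V = π·3.75² × L = 44.178647 × 189.364226 = 8365.855229

L=189.364 V=8365.855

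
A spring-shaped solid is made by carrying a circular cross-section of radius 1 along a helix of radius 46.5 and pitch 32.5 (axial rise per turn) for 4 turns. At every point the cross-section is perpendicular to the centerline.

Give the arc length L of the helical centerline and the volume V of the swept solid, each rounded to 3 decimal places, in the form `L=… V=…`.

L=1175.881 V=3694.138

2πR = 2π·46.5 = 292.168117
per-turn = √(292.168117² + 32.5²) = √(85362.2085 + 1056.25) = √86418.4585 = 293.970166
L = 4 × 293.970166 = 1175.880664
V = π·1² × L = 3.141593 × 1175.880664 = 3694.138055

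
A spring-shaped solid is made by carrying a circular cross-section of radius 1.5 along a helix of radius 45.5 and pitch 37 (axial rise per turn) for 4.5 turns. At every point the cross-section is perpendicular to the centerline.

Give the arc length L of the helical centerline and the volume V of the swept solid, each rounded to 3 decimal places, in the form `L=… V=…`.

L=1297.212 V=9169.451

2πR = 2π·45.5 = 285.884931
per-turn = √(285.884931² + 37²) = √(81730.1940 + 1369) = √83099.1940 = 288.269308
L = 4.5 × 288.269308 = 1297.211887
V = π·1.5² × L = 7.068583 × 1297.211887 = 9169.450501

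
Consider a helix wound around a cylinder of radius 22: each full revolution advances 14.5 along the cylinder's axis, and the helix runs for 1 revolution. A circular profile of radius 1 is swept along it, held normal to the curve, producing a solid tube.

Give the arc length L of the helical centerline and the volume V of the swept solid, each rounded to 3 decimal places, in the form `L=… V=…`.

2πR = 2π·22 = 138.230077
per-turn = √(138.230077² + 14.5²) = √(19107.5541 + 210.25) = √19317.8041 = 138.988504
L = 1 × 138.988504 = 138.988504
V = π·1² × L = 3.141593 × 138.988504 = 436.645262

L=138.989 V=436.645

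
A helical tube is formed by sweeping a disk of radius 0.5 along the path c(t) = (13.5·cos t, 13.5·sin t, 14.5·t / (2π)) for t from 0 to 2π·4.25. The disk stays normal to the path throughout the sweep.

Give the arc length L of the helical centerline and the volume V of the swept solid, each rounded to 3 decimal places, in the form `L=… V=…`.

2πR = 2π·13.5 = 84.823002
per-turn = √(84.823002² + 14.5²) = √(7194.9416 + 210.25) = √7405.1916 = 86.053423
L = 4.25 × 86.053423 = 365.727048
V = π·0.5² × L = 0.785398 × 365.727048 = 287.241352

L=365.727 V=287.241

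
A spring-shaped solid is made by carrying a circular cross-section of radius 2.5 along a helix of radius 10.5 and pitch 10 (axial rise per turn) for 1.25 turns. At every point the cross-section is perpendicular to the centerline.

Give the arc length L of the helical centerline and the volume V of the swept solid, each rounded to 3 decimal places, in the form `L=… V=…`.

L=83.409 V=1637.728

2πR = 2π·10.5 = 65.973446
per-turn = √(65.973446² + 10²) = √(4352.4955 + 100) = √4452.4955 = 66.727023
L = 1.25 × 66.727023 = 83.408778
V = π·2.5² × L = 19.634954 × 83.408778 = 1637.727530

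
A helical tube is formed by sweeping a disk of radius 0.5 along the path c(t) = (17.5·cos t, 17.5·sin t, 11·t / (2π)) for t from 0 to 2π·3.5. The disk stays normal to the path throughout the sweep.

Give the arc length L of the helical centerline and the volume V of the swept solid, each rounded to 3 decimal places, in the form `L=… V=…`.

2πR = 2π·17.5 = 109.955743
per-turn = √(109.955743² + 11²) = √(12090.2654 + 121) = √12211.2654 = 110.504594
L = 3.5 × 110.504594 = 386.766081
V = π·0.5² × L = 0.785398 × 386.766081 = 303.765369

L=386.766 V=303.765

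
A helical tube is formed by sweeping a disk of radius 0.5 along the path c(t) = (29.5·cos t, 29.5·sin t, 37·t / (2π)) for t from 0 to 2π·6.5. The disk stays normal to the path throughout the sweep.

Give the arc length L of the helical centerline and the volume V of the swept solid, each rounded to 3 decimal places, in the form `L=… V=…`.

L=1228.570 V=964.917

2πR = 2π·29.5 = 185.353967
per-turn = √(185.353967² + 37²) = √(34356.0929 + 1369) = √35725.0929 = 189.010828
L = 6.5 × 189.010828 = 1228.570379
V = π·0.5² × L = 0.785398 × 1228.570379 = 964.916919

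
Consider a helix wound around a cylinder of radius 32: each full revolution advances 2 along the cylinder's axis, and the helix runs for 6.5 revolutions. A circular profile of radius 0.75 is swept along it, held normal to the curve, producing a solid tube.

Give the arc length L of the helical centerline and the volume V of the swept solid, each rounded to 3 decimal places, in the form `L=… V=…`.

L=1306.967 V=2309.602

2πR = 2π·32 = 201.061930
per-turn = √(201.061930² + 2²) = √(40425.8996 + 4) = √40429.8996 = 201.071877
L = 6.5 × 201.071877 = 1306.967199
V = π·0.75² × L = 1.767146 × 1306.967199 = 2309.601685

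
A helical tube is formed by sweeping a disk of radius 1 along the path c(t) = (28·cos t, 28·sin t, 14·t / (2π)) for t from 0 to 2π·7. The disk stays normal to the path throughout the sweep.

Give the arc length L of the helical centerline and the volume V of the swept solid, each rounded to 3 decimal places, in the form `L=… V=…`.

2πR = 2π·28 = 175.929189
per-turn = √(175.929189² + 14²) = √(30951.0794 + 196) = √31147.0794 = 176.485352
L = 7 × 176.485352 = 1235.397463
V = π·1² × L = 3.141593 × 1235.397463 = 3881.115593

L=1235.397 V=3881.116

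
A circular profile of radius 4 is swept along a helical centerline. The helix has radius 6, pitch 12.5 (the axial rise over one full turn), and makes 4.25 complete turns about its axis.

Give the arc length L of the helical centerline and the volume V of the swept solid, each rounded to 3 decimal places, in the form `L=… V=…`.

L=168.799 V=8484.764

2πR = 2π·6 = 37.699112
per-turn = √(37.699112² + 12.5²) = √(1421.2230 + 156.25) = √1577.4730 = 39.717415
L = 4.25 × 39.717415 = 168.799013
V = π·4² × L = 50.265482 × 168.799013 = 8484.763809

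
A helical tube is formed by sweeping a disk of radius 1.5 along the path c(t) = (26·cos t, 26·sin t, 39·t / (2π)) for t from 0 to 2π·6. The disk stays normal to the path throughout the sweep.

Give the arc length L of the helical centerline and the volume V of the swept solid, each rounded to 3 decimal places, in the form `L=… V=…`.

L=1007.722 V=7123.164

2πR = 2π·26 = 163.362818
per-turn = √(163.362818² + 39²) = √(26687.4103 + 1521) = √28208.4103 = 167.953596
L = 6 × 167.953596 = 1007.721574
V = π·1.5² × L = 7.068583 × 1007.721574 = 7123.164061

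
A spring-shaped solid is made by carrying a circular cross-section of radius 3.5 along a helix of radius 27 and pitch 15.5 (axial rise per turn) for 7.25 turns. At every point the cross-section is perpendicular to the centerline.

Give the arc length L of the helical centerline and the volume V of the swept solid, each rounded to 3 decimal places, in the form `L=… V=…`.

L=1235.057 V=47530.545

2πR = 2π·27 = 169.646003
per-turn = √(169.646003² + 15.5²) = √(28779.7664 + 240.25) = √29020.0164 = 170.352624
L = 7.25 × 170.352624 = 1235.056523
V = π·3.5² × L = 38.484510 × 1235.056523 = 47530.545099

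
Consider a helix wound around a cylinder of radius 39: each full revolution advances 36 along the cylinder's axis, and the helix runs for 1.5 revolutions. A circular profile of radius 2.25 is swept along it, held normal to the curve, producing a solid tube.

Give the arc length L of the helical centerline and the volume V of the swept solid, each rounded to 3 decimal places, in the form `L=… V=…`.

2πR = 2π·39 = 245.044227
per-turn = √(245.044227² + 36²) = √(60046.6732 + 1296) = √61342.6732 = 247.674531
L = 1.5 × 247.674531 = 371.511796
V = π·2.25² × L = 15.904313 × 371.511796 = 5908.639817

L=371.512 V=5908.640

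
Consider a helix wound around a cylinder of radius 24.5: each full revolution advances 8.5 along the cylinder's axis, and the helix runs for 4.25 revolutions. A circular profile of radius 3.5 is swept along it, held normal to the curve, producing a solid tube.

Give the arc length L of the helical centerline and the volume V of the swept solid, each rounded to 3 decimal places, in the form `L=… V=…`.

2πR = 2π·24.5 = 153.938040
per-turn = √(153.938040² + 8.5²) = √(23696.9202 + 72.25) = √23769.1702 = 154.172534
L = 4.25 × 154.172534 = 655.233268
V = π·3.5² × L = 38.484510 × 655.233268 = 25216.331278

L=655.233 V=25216.331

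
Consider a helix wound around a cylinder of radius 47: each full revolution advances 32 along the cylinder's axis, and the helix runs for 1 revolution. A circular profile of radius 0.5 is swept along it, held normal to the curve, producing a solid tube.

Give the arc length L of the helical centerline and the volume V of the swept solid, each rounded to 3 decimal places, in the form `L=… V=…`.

2πR = 2π·47 = 295.309709
per-turn = √(295.309709² + 32²) = √(87207.8245 + 1024) = √88231.8245 = 297.038423
L = 1 × 297.038423 = 297.038423
V = π·0.5² × L = 0.785398 × 297.038423 = 233.293432

L=297.038 V=233.293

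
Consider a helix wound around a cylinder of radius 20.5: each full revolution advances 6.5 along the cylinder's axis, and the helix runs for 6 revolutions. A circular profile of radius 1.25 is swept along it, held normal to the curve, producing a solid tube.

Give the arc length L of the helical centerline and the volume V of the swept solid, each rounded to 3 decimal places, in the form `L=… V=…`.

2πR = 2π·20.5 = 128.805299
per-turn = √(128.805299² + 6.5²) = √(16590.8050 + 42.25) = √16633.0550 = 128.969202
L = 6 × 128.969202 = 773.815210
V = π·1.25² × L = 4.908739 × 773.815210 = 3798.456532

L=773.815 V=3798.457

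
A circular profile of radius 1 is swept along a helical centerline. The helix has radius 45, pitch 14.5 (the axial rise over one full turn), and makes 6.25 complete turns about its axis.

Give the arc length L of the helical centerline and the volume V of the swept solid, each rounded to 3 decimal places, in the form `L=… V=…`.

L=1769.468 V=5558.948

2πR = 2π·45 = 282.743339
per-turn = √(282.743339² + 14.5²) = √(79943.7956 + 210.25) = √80154.0456 = 283.114898
L = 6.25 × 283.114898 = 1769.468114
V = π·1² × L = 3.141593 × 1769.468114 = 5558.948029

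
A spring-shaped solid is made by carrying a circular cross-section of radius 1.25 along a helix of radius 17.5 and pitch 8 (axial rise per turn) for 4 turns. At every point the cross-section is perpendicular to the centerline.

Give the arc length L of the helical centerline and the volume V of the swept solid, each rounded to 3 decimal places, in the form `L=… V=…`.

L=440.986 V=2164.683

2πR = 2π·17.5 = 109.955743
per-turn = √(109.955743² + 8²) = √(12090.2654 + 64) = √12154.2654 = 110.246385
L = 4 × 110.246385 = 440.985540
V = π·1.25² × L = 4.908739 × 440.985540 = 2164.682706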